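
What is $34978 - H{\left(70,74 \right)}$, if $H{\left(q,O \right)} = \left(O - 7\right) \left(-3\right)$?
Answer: $35179$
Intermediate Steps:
$H{\left(q,O \right)} = 21 - 3 O$ ($H{\left(q,O \right)} = \left(-7 + O\right) \left(-3\right) = 21 - 3 O$)
$34978 - H{\left(70,74 \right)} = 34978 - \left(21 - 222\right) = 34978 - -201 = 34978 + 201 = 35179$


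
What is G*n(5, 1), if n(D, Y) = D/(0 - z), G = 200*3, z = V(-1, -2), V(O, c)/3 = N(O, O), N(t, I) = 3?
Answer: -1000/3 ≈ -333.33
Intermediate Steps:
V(O, c) = 9 (V(O, c) = 3*3 = 9)
z = 9
G = 600
n(D, Y) = -D/9 (n(D, Y) = D/(0 - 1*9) = D/(0 - 9) = D/(-9) = D*(-⅑) = -D/9)
G*n(5, 1) = 600*(-⅑*5) = 600*(-5/9) = -1000/3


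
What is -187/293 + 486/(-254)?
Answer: -94948/37211 ≈ -2.5516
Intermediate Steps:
-187/293 + 486/(-254) = -187*1/293 + 486*(-1/254) = -187/293 - 243/127 = -94948/37211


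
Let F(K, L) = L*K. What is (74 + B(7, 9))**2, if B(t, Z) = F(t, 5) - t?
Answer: 10404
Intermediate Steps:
F(K, L) = K*L
B(t, Z) = 4*t (B(t, Z) = t*5 - t = 5*t - t = 4*t)
(74 + B(7, 9))**2 = (74 + 4*7)**2 = (74 + 28)**2 = 102**2 = 10404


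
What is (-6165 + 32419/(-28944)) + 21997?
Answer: 458208989/28944 ≈ 15831.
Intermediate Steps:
(-6165 + 32419/(-28944)) + 21997 = (-6165 + 32419*(-1/28944)) + 21997 = (-6165 - 32419/28944) + 21997 = -178472179/28944 + 21997 = 458208989/28944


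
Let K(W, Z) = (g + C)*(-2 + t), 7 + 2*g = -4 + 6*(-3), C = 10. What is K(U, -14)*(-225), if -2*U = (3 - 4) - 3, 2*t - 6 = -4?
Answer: -2025/2 ≈ -1012.5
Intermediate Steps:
t = 1 (t = 3 + (½)*(-4) = 3 - 2 = 1)
g = -29/2 (g = -7/2 + (-4 + 6*(-3))/2 = -7/2 + (-4 - 18)/2 = -7/2 + (½)*(-22) = -7/2 - 11 = -29/2 ≈ -14.500)
U = 2 (U = -((3 - 4) - 3)/2 = -(-1 - 3)/2 = -½*(-4) = 2)
K(W, Z) = 9/2 (K(W, Z) = (-29/2 + 10)*(-2 + 1) = -9/2*(-1) = 9/2)
K(U, -14)*(-225) = (9/2)*(-225) = -2025/2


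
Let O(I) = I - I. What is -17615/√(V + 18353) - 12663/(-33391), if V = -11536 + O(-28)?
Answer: 12663/33391 - 17615*√6817/6817 ≈ -212.97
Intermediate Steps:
O(I) = 0
V = -11536 (V = -11536 + 0 = -11536)
-17615/√(V + 18353) - 12663/(-33391) = -17615/√(-11536 + 18353) - 12663/(-33391) = -17615*√6817/6817 - 12663*(-1/33391) = -17615*√6817/6817 + 12663/33391 = 12663/33391 - 17615*√6817/6817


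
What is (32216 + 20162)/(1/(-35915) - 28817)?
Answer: -940577935/517481278 ≈ -1.8176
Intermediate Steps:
(32216 + 20162)/(1/(-35915) - 28817) = 52378/(-1/35915 - 28817) = 52378/(-1034962556/35915) = 52378*(-35915/1034962556) = -940577935/517481278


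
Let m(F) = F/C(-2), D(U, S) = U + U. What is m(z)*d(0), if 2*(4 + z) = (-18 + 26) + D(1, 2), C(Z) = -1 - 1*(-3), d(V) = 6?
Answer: 3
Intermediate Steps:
D(U, S) = 2*U
C(Z) = 2 (C(Z) = -1 + 3 = 2)
z = 1 (z = -4 + ((-18 + 26) + 2*1)/2 = -4 + (8 + 2)/2 = -4 + (½)*10 = -4 + 5 = 1)
m(F) = F/2
m(z)*d(0) = ((½)*1)*6 = (½)*6 = 3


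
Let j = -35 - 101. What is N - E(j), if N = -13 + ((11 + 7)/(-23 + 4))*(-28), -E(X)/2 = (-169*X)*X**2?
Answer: 16154258689/19 ≈ 8.5022e+8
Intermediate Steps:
j = -136
E(X) = 338*X**3 (E(X) = -2*(-169*X)*X**2 = -(-338)*X**3 = 338*X**3)
N = 257/19 (N = -13 + (18/(-19))*(-28) = -13 + (18*(-1/19))*(-28) = -13 - 18/19*(-28) = -13 + 504/19 = 257/19 ≈ 13.526)
N - E(j) = 257/19 - 338*(-136)**3 = 257/19 - 338*(-2515456) = 257/19 - 1*(-850224128) = 257/19 + 850224128 = 16154258689/19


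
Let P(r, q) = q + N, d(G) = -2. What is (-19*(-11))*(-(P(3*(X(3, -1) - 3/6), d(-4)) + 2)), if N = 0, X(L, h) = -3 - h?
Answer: 0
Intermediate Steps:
P(r, q) = q (P(r, q) = q + 0 = q)
(-19*(-11))*(-(P(3*(X(3, -1) - 3/6), d(-4)) + 2)) = (-19*(-11))*(-(-2 + 2)) = 209*(-1*0) = 209*0 = 0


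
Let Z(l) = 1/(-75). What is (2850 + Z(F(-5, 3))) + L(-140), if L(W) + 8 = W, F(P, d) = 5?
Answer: 202649/75 ≈ 2702.0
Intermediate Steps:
Z(l) = -1/75
L(W) = -8 + W
(2850 + Z(F(-5, 3))) + L(-140) = (2850 - 1/75) + (-8 - 140) = 213749/75 - 148 = 202649/75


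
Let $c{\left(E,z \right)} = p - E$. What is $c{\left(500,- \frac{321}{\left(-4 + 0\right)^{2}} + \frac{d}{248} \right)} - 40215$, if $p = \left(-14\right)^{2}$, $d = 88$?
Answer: $-40519$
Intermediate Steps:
$p = 196$
$c{\left(E,z \right)} = 196 - E$
$c{\left(500,- \frac{321}{\left(-4 + 0\right)^{2}} + \frac{d}{248} \right)} - 40215 = \left(196 - 500\right) - 40215 = -304 - 40215 = -40519$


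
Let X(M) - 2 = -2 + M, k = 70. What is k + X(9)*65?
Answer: 655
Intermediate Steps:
X(M) = M (X(M) = 2 + (-2 + M) = M)
k + X(9)*65 = 70 + 9*65 = 70 + 585 = 655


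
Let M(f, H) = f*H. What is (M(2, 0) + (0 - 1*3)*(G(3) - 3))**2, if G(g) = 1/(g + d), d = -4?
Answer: 144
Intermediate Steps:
G(g) = 1/(-4 + g) (G(g) = 1/(g - 4) = 1/(-4 + g))
M(f, H) = H*f
(M(2, 0) + (0 - 1*3)*(G(3) - 3))**2 = (0*2 + (0 - 1*3)*(1/(-4 + 3) - 3))**2 = (0 + (0 - 3)*(1/(-1) - 3))**2 = (0 - 3*(-1 - 3))**2 = (0 - 3*(-4))**2 = (0 + 12)**2 = 12**2 = 144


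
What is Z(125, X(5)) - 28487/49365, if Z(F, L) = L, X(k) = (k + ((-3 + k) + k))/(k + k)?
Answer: 30751/49365 ≈ 0.62293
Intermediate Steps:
X(k) = (-3 + 3*k)/(2*k) (X(k) = (k + (-3 + 2*k))/((2*k)) = (-3 + 3*k)*(1/(2*k)) = (-3 + 3*k)/(2*k))
Z(125, X(5)) - 28487/49365 = (3/2)*(-1 + 5)/5 - 28487/49365 = (3/2)*(1/5)*4 - 28487/49365 = 6/5 - 1*28487/49365 = 6/5 - 28487/49365 = 30751/49365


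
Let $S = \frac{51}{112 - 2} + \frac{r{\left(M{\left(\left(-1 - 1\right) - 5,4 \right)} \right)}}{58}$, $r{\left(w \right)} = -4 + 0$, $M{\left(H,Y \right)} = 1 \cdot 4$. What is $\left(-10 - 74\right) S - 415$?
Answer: $- \frac{714803}{1595} \approx -448.15$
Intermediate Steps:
$M{\left(H,Y \right)} = 4$
$r{\left(w \right)} = -4$
$S = \frac{1259}{3190}$ ($S = \frac{51}{112 - 2} - \frac{4}{58} = \frac{51}{112 - 2} - \frac{2}{29} = \frac{51}{110} - \frac{2}{29} = \frac{1259}{3190} \approx 0.39467$)
$\left(-10 - 74\right) S - 415 = \left(-10 - 74\right) \frac{1259}{3190} - 415 = \left(-84\right) \frac{1259}{3190} - 415 = - \frac{52878}{1595} - 415 = - \frac{714803}{1595}$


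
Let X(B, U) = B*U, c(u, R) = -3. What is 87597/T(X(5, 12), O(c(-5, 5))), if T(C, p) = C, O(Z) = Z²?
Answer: 29199/20 ≈ 1459.9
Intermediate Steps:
87597/T(X(5, 12), O(c(-5, 5))) = 87597/((5*12)) = 87597/60 = 87597*(1/60) = 29199/20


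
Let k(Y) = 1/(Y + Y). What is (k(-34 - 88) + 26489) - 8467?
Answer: 4397367/244 ≈ 18022.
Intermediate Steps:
k(Y) = 1/(2*Y)
(k(-34 - 88) + 26489) - 8467 = (1/(2*(-34 - 88)) + 26489) - 8467 = ((½)/(-122) + 26489) - 8467 = ((½)*(-1/122) + 26489) - 8467 = (-1/244 + 26489) - 8467 = 6463315/244 - 8467 = 4397367/244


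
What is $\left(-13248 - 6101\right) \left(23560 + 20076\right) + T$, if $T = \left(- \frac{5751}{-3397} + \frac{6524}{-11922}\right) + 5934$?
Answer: $- \frac{17096809534003813}{20249517} \approx -8.4431 \cdot 10^{8}$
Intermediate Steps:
$T = \frac{120183834575}{20249517}$ ($T = \left(\left(-5751\right) \left(- \frac{1}{3397}\right) + 6524 \left(- \frac{1}{11922}\right)\right) + 5934 = \left(\frac{5751}{3397} - \frac{3262}{5961}\right) + 5934 = \frac{23200697}{20249517} + 5934 = \frac{120183834575}{20249517} \approx 5935.1$)
$\left(-13248 - 6101\right) \left(23560 + 20076\right) + T = \left(-13248 - 6101\right) \left(23560 + 20076\right) + \frac{120183834575}{20249517} = \left(-19349\right) 43636 + \frac{120183834575}{20249517} = -844312964 + \frac{120183834575}{20249517} = - \frac{17096809534003813}{20249517}$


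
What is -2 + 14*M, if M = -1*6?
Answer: -86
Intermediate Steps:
M = -6
-2 + 14*M = -2 + 14*(-6) = -2 - 84 = -86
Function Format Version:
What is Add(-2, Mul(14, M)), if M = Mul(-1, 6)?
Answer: -86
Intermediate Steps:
M = -6
Add(-2, Mul(14, M)) = Add(-2, Mul(14, -6)) = Add(-2, -84) = -86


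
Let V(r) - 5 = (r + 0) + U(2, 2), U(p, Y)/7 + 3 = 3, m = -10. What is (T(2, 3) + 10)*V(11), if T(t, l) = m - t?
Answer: -32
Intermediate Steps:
U(p, Y) = 0 (U(p, Y) = -21 + 7*3 = -21 + 21 = 0)
T(t, l) = -10 - t
V(r) = 5 + r (V(r) = 5 + ((r + 0) + 0) = 5 + (r + 0) = 5 + r)
(T(2, 3) + 10)*V(11) = ((-10 - 1*2) + 10)*(5 + 11) = ((-10 - 2) + 10)*16 = (-12 + 10)*16 = -2*16 = -32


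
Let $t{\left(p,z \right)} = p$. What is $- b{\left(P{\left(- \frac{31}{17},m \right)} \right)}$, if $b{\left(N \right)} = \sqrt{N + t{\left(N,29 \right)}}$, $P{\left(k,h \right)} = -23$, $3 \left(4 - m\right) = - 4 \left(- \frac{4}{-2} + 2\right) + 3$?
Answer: $- i \sqrt{46} \approx - 6.7823 i$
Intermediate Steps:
$m = \frac{25}{3}$ ($m = 4 - \frac{- 4 \left(- \frac{4}{-2} + 2\right) + 3}{3} = 4 - \frac{- 4 \left(\left(-4\right) \left(- \frac{1}{2}\right) + 2\right) + 3}{3} = 4 - \frac{- 4 \left(2 + 2\right) + 3}{3} = 4 - \frac{\left(-4\right) 4 + 3}{3} = 4 - \frac{-16 + 3}{3} = 4 - - \frac{13}{3} = 4 + \frac{13}{3} = \frac{25}{3} \approx 8.3333$)
$b{\left(N \right)} = \sqrt{2} \sqrt{N}$ ($b{\left(N \right)} = \sqrt{N + N} = \sqrt{2 N} = \sqrt{2} \sqrt{N}$)
$- b{\left(P{\left(- \frac{31}{17},m \right)} \right)} = - \sqrt{2} \sqrt{-23} = - \sqrt{2} i \sqrt{23} = - i \sqrt{46}$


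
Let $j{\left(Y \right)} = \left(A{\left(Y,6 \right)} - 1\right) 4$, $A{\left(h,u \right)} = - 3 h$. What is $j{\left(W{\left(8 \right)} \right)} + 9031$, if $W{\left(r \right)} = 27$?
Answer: $8703$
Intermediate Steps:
$j{\left(Y \right)} = -4 - 12 Y$ ($j{\left(Y \right)} = \left(- 3 Y - 1\right) 4 = \left(-1 - 3 Y\right) 4 = -4 - 12 Y$)
$j{\left(W{\left(8 \right)} \right)} + 9031 = \left(-4 - 324\right) + 9031 = -328 + 9031 = 8703$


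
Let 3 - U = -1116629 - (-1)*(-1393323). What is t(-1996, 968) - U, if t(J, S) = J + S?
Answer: -2510983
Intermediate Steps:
U = 2509955 (U = 3 - (-1116629 - (-1)*(-1393323)) = 3 - (-1116629 - 1*1393323) = 3 - (-1116629 - 1393323) = 3 - 1*(-2509952) = 3 + 2509952 = 2509955)
t(-1996, 968) - U = (-1996 + 968) - 1*2509955 = -1028 - 2509955 = -2510983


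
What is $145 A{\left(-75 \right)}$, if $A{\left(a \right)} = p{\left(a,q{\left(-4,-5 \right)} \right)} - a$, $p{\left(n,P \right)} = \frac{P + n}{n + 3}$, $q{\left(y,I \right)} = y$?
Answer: $\frac{794455}{72} \approx 11034.0$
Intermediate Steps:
$p{\left(n,P \right)} = \frac{P + n}{3 + n}$
$A{\left(a \right)} = - a + \frac{-4 + a}{3 + a}$ ($A{\left(a \right)} = \frac{-4 + a}{3 + a} - a = - a + \frac{-4 + a}{3 + a}$)
$145 A{\left(-75 \right)} = 145 \frac{-4 - 75 - - 75 \left(3 - 75\right)}{3 - 75} = 145 \frac{-4 - 75 - \left(-75\right) \left(-72\right)}{-72} = 145 \left(- \frac{-4 - 75 - 5400}{72}\right) = 145 \left(\left(- \frac{1}{72}\right) \left(-5479\right)\right) = 145 \cdot \frac{5479}{72} = \frac{794455}{72}$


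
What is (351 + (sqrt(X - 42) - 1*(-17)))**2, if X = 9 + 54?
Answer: (368 + sqrt(21))**2 ≈ 1.3882e+5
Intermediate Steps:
X = 63
(351 + (sqrt(X - 42) - 1*(-17)))**2 = (351 + (sqrt(63 - 42) - 1*(-17)))**2 = (351 + (sqrt(21) + 17))**2 = (351 + (17 + sqrt(21)))**2 = (368 + sqrt(21))**2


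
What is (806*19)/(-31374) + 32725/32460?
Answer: 17654057/33946668 ≈ 0.52005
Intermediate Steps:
(806*19)/(-31374) + 32725/32460 = 15314*(-1/31374) + 32725*(1/32460) = -7657/15687 + 6545/6492 = 17654057/33946668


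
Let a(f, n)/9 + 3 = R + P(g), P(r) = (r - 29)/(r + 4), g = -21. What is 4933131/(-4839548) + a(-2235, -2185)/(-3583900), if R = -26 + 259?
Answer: -2148070719543/2106112523660 ≈ -1.0199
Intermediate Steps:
P(r) = (-29 + r)/(4 + r)
R = 233
a(f, n) = 35640/17 (a(f, n) = -27 + 9*(233 + (-29 - 21)/(4 - 21)) = -27 + 9*(233 - 50/(-17)) = -27 + 9*(233 - 1/17*(-50)) = -27 + 9*(233 + 50/17) = -27 + 9*(4011/17) = -27 + 36099/17 = 35640/17)
4933131/(-4839548) + a(-2235, -2185)/(-3583900) = 4933131/(-4839548) + (35640/17)/(-3583900) = 4933131*(-1/4839548) + (35640/17)*(-1/3583900) = -704733/691364 - 1782/3046315 = -2148070719543/2106112523660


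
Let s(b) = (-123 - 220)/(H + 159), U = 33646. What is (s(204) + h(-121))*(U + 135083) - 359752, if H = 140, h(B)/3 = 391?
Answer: 59012376088/299 ≈ 1.9737e+8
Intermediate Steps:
h(B) = 1173 (h(B) = 3*391 = 1173)
s(b) = -343/299 (s(b) = (-123 - 220)/(140 + 159) = -343/299)
(s(204) + h(-121))*(U + 135083) - 359752 = (-343/299 + 1173)*(33646 + 135083) - 359752 = (350384/299)*168729 - 359752 = 59119941936/299 - 359752 = 59012376088/299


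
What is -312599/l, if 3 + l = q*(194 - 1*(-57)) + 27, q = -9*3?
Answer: 312599/6753 ≈ 46.290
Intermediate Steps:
q = -27
l = -6753 (l = -3 + (-27*(194 - 1*(-57)) + 27) = -3 + (-27*(194 + 57) + 27) = -3 + (-27*251 + 27) = -3 + (-6777 + 27) = -3 - 6750 = -6753)
-312599/l = -312599/(-6753) = -312599*(-1/6753) = 312599/6753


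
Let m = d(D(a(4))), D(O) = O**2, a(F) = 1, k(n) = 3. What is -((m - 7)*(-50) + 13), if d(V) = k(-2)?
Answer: -213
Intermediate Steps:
d(V) = 3
m = 3
-((m - 7)*(-50) + 13) = -((3 - 7)*(-50) + 13) = -(-4*(-50) + 13) = -(200 + 13) = -1*213 = -213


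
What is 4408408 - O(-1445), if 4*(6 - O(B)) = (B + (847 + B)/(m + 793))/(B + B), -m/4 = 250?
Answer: 458650157059/104040 ≈ 4.4084e+6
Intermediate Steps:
m = -1000 (m = -4*250 = -1000)
O(B) = 6 - (-847/207 + 206*B/207)/(8*B) (O(B) = 6 - (B + (847 + B)/(-1000 + 793))/(4*(B + B)) = 6 - (B + (847 + B)/(-207))/(4*(2*B)) = 6 - (B + (847 + B)*(-1/207))*1/(2*B)/4 = 6 - (B + (-847/207 - B/207))*1/(2*B)/4 = 6 - (-847/207 + 206*B/207)*1/(2*B)/4 = 6 - (-847/207 + 206*B/207)/(8*B))
4408408 - O(-1445) = 4408408 - 7*(121 + 1390*(-1445))/(1656*(-1445)) = 4408408 - 7*(-1)*(121 - 2008550)/(1656*1445) = 4408408 - 7*(-1)*(-2008429)/(1656*1445) = 4408408 - 1*611261/104040 = 4408408 - 611261/104040 = 458650157059/104040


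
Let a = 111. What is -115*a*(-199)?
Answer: 2540235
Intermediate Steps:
-115*a*(-199) = -115*111*(-199) = -12765*(-199) = 2540235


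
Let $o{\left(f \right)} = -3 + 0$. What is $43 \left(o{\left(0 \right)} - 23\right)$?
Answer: $-1118$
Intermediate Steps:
$o{\left(f \right)} = -3$
$43 \left(o{\left(0 \right)} - 23\right) = 43 \left(-3 - 23\right) = 43 \left(-26\right) = -1118$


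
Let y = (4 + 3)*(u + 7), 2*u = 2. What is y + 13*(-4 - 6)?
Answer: -74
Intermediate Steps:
u = 1 (u = (1/2)*2 = 1)
y = 56 (y = (4 + 3)*(1 + 7) = 7*8 = 56)
y + 13*(-4 - 6) = 56 + 13*(-4 - 6) = 56 + 13*(-10) = 56 - 130 = -74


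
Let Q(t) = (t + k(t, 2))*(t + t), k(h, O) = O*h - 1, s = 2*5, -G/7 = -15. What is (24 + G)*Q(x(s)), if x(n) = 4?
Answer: 11352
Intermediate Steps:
G = 105 (G = -7*(-15) = 105)
s = 10
k(h, O) = -1 + O*h
Q(t) = 2*t*(-1 + 3*t) (Q(t) = (t + (-1 + 2*t))*(t + t) = (-1 + 3*t)*(2*t) = 2*t*(-1 + 3*t))
(24 + G)*Q(x(s)) = (24 + 105)*(2*4*(-1 + 3*4)) = 129*(2*4*(-1 + 12)) = 129*(2*4*11) = 129*88 = 11352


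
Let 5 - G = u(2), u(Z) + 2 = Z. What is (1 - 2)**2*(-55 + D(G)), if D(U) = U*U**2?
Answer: 70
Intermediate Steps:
u(Z) = -2 + Z
G = 5 (G = 5 - (-2 + 2) = 5 - 1*0 = 5 + 0 = 5)
D(U) = U**3
(1 - 2)**2*(-55 + D(G)) = (1 - 2)**2*(-55 + 5**3) = (-1)**2*(-55 + 125) = 1*70 = 70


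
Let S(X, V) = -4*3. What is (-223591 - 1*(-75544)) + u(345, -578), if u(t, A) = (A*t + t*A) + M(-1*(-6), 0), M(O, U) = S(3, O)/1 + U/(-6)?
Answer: -546879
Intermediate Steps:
S(X, V) = -12
M(O, U) = -12 - U/6 (M(O, U) = -12/1 + U/(-6) = -12*1 + U*(-1/6) = -12 - U/6)
u(t, A) = -12 + 2*A*t (u(t, A) = (A*t + t*A) + (-12 - 1/6*0) = (A*t + A*t) + (-12 + 0) = 2*A*t - 12 = -12 + 2*A*t)
(-223591 - 1*(-75544)) + u(345, -578) = (-223591 - 1*(-75544)) + (-12 + 2*(-578)*345) = (-223591 + 75544) + (-12 - 398820) = -148047 - 398832 = -546879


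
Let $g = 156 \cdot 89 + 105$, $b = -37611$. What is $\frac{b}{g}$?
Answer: $- \frac{12537}{4663} \approx -2.6886$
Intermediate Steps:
$g = 13989$ ($g = 13884 + 105 = 13989$)
$\frac{b}{g} = - \frac{37611}{13989} = \left(-37611\right) \frac{1}{13989} = - \frac{12537}{4663}$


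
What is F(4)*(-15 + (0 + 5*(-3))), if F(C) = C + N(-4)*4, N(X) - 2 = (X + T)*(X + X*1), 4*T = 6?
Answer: -2760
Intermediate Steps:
T = 3/2 (T = (1/4)*6 = 3/2 ≈ 1.5000)
N(X) = 2 + 2*X*(3/2 + X) (N(X) = 2 + (X + 3/2)*(X + X*1) = 2 + (3/2 + X)*(X + X) = 2 + (3/2 + X)*(2*X) = 2 + 2*X*(3/2 + X))
F(C) = 88 + C (F(C) = C + (2 + 2*(-4)**2 + 3*(-4))*4 = C + (2 + 2*16 - 12)*4 = C + (2 + 32 - 12)*4 = C + 22*4 = C + 88 = 88 + C)
F(4)*(-15 + (0 + 5*(-3))) = (88 + 4)*(-15 + (0 + 5*(-3))) = 92*(-15 + (0 - 15)) = 92*(-15 - 15) = 92*(-30) = -2760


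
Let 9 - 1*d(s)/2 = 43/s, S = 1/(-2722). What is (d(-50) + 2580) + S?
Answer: 176910921/68050 ≈ 2599.7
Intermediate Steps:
S = -1/2722 ≈ -0.00036738
d(s) = 18 - 86/s
(d(-50) + 2580) + S = ((18 - 86/(-50)) + 2580) - 1/2722 = ((18 - 86*(-1/50)) + 2580) - 1/2722 = ((18 + 43/25) + 2580) - 1/2722 = (493/25 + 2580) - 1/2722 = 64993/25 - 1/2722 = 176910921/68050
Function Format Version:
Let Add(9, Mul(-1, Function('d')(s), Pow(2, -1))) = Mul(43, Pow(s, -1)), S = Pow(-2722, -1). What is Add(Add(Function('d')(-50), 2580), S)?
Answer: Rational(176910921, 68050) ≈ 2599.7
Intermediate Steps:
S = Rational(-1, 2722) ≈ -0.00036738
Function('d')(s) = Add(18, Mul(-86, Pow(s, -1))) (Function('d')(s) = Add(18, Mul(-2, Mul(43, Pow(s, -1)))) = Add(18, Mul(-86, Pow(s, -1))))
Add(Add(Function('d')(-50), 2580), S) = Add(Add(Add(18, Mul(-86, Pow(-50, -1))), 2580), Rational(-1, 2722)) = Add(Add(Add(18, Mul(-86, Rational(-1, 50))), 2580), Rational(-1, 2722)) = Add(Add(Add(18, Rational(43, 25)), 2580), Rational(-1, 2722)) = Add(Add(Rational(493, 25), 2580), Rational(-1, 2722)) = Add(Rational(64993, 25), Rational(-1, 2722)) = Rational(176910921, 68050)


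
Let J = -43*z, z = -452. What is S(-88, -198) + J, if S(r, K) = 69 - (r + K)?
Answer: 19791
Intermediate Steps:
J = 19436 (J = -43*(-452) = 19436)
S(r, K) = 69 - K - r (S(r, K) = 69 - (K + r) = 69 + (-K - r) = 69 - K - r)
S(-88, -198) + J = (69 - 1*(-198) - 1*(-88)) + 19436 = (69 + 198 + 88) + 19436 = 355 + 19436 = 19791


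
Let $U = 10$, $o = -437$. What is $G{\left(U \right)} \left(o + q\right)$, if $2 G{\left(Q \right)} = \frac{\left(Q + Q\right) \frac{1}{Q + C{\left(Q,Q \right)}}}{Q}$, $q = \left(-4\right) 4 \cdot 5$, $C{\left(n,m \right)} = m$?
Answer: $- \frac{517}{20} \approx -25.85$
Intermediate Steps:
$q = -80$ ($q = \left(-16\right) 5 = -80$)
$G{\left(Q \right)} = \frac{1}{2 Q}$ ($G{\left(Q \right)} = \frac{\frac{Q + Q}{Q + Q} \frac{1}{Q}}{2} = \frac{\frac{2 Q}{2 Q} \frac{1}{Q}}{2} = \frac{2 Q \frac{1}{2 Q} \frac{1}{Q}}{2} = \frac{1 \frac{1}{Q}}{2} = \frac{1}{2 Q}$)
$G{\left(U \right)} \left(o + q\right) = \frac{1}{2 \cdot 10} \left(-437 - 80\right) = \frac{1}{2} \cdot \frac{1}{10} \left(-517\right) = \frac{1}{20} \left(-517\right) = - \frac{517}{20}$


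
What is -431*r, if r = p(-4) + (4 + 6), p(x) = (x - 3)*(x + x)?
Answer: -28446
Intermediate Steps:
p(x) = 2*x*(-3 + x) (p(x) = (-3 + x)*(2*x) = 2*x*(-3 + x))
r = 66 (r = 2*(-4)*(-3 - 4) + (4 + 6) = 2*(-4)*(-7) + 10 = 56 + 10 = 66)
-431*r = -431*66 = -28446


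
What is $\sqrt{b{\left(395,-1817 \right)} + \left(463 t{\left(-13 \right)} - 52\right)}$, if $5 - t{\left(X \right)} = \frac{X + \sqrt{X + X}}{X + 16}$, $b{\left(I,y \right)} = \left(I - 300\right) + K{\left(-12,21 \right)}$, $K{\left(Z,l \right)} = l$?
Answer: $\frac{\sqrt{39468 - 1389 i \sqrt{26}}}{3} \approx 66.486 - 5.9182 i$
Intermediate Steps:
$b{\left(I,y \right)} = -279 + I$ ($b{\left(I,y \right)} = \left(I - 300\right) + 21 = \left(-300 + I\right) + 21 = -279 + I$)
$t{\left(X \right)} = 5 - \frac{X + \sqrt{2} \sqrt{X}}{16 + X}$ ($t{\left(X \right)} = 5 - \frac{X + \sqrt{X + X}}{X + 16} = 5 - \frac{X + \sqrt{2 X}}{16 + X} = 5 - \frac{X + \sqrt{2} \sqrt{X}}{16 + X}$)
$\sqrt{b{\left(395,-1817 \right)} + \left(463 t{\left(-13 \right)} - 52\right)} = \sqrt{\left(-279 + 395\right) - \left(52 - 463 \frac{80 + 4 \left(-13\right) - \sqrt{2} \sqrt{-13}}{16 - 13}\right)} = \sqrt{116 - \left(52 - 463 \frac{80 - 52 - \sqrt{2} i \sqrt{13}}{3}\right)} = \sqrt{116 - \left(52 - 463 \frac{80 - 52 - i \sqrt{26}}{3}\right)} = \sqrt{116 - \left(52 - 463 \frac{28 - i \sqrt{26}}{3}\right)} = \sqrt{116 - \left(52 - 463 \left(\frac{28}{3} - \frac{i \sqrt{26}}{3}\right)\right)} = \sqrt{116 + \left(\left(\frac{12964}{3} - \frac{463 i \sqrt{26}}{3}\right) - 52\right)} = \sqrt{116 + \left(\frac{12808}{3} - \frac{463 i \sqrt{26}}{3}\right)} = \sqrt{\frac{13156}{3} - \frac{463 i \sqrt{26}}{3}}$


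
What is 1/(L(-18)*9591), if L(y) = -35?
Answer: -1/335685 ≈ -2.9790e-6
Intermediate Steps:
1/(L(-18)*9591) = 1/(-35*9591) = -1/35*1/9591 = -1/335685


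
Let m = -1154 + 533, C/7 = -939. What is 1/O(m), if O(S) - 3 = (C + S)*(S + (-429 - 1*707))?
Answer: 1/12639861 ≈ 7.9115e-8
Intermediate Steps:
C = -6573 (C = 7*(-939) = -6573)
m = -621
O(S) = 3 + (-6573 + S)*(-1136 + S) (O(S) = 3 + (-6573 + S)*(S + (-429 - 1*707)) = 3 + (-6573 + S)*(S + (-429 - 707)) = 3 + (-6573 + S)*(S - 1136) = 3 + (-6573 + S)*(-1136 + S))
1/O(m) = 1/(7466931 + (-621)**2 - 7709*(-621)) = 1/(7466931 + 385641 + 4787289) = 1/12639861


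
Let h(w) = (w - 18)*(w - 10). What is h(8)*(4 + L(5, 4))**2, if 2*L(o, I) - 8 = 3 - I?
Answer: 1125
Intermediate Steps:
L(o, I) = 11/2 - I/2 (L(o, I) = 4 + (3 - I)/2 = 4 + (3/2 - I/2) = 11/2 - I/2)
h(w) = (-18 + w)*(-10 + w)
h(8)*(4 + L(5, 4))**2 = (180 + 8**2 - 28*8)*(4 + (11/2 - 1/2*4))**2 = (180 + 64 - 224)*(4 + (11/2 - 2))**2 = 20*(4 + 7/2)**2 = 20*(15/2)**2 = 20*(225/4) = 1125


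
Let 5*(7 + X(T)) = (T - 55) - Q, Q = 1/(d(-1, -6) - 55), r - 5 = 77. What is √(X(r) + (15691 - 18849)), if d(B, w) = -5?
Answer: I*√2843637/30 ≈ 56.21*I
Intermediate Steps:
r = 82 (r = 5 + 77 = 82)
Q = -1/60 (Q = 1/(-5 - 55) = 1/(-60) = -1/60 ≈ -0.016667)
X(T) = -5399/300 + T/5 (X(T) = -7 + ((T - 55) - 1*(-1/60))/5 = -7 + ((-55 + T) + 1/60)/5 = -7 + (-3299/60 + T)/5 = -7 + (-3299/300 + T/5) = -5399/300 + T/5)
√(X(r) + (15691 - 18849)) = √((-5399/300 + (⅕)*82) + (15691 - 18849)) = √((-5399/300 + 82/5) - 3158) = √(-479/300 - 3158) = √(-947879/300) = I*√2843637/30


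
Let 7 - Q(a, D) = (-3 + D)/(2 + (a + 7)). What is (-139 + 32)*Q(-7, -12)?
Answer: -3103/2 ≈ -1551.5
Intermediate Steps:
Q(a, D) = 7 - (-3 + D)/(9 + a) (Q(a, D) = 7 - (-3 + D)/(2 + (a + 7)) = 7 - (-3 + D)/(2 + (7 + a)) = 7 - (-3 + D)/(9 + a))
(-139 + 32)*Q(-7, -12) = (-139 + 32)*((66 - 1*(-12) + 7*(-7))/(9 - 7)) = -107*(66 + 12 - 49)/2 = -107*29/2 = -3103/2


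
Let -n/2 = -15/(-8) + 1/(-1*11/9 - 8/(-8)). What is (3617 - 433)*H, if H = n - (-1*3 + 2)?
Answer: 19900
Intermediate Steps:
n = 21/4 (n = -2*(-15/(-8) + 1/(-1*11/9 - 8/(-8))) = -2*(-15*(-1/8) + 1/(-11*1/9 - 8*(-1/8))) = -2*(15/8 + 1/(-11/9 + 1)) = -2*(15/8 + 1/(-2/9)) = -2*(15/8 + 1*(-9/2)) = -2*(15/8 - 9/2) = -2*(-21/8) = 21/4 ≈ 5.2500)
H = 25/4 (H = 21/4 - (-1*3 + 2) = 21/4 - (-3 + 2) = 21/4 - 1*(-1) = 21/4 + 1 = 25/4 ≈ 6.2500)
(3617 - 433)*H = (3617 - 433)*(25/4) = 3184*(25/4) = 19900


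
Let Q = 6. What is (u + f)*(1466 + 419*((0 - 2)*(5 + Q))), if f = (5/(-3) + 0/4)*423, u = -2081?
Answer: 21597072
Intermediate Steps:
f = -705 (f = (5*(-⅓) + 0*(¼))*423 = (-5/3 + 0)*423 = -5/3*423 = -705)
(u + f)*(1466 + 419*((0 - 2)*(5 + Q))) = (-2081 - 705)*(1466 + 419*((0 - 2)*(5 + 6))) = -2786*(1466 + 419*(-2*11)) = -2786*(1466 + 419*(-22)) = -2786*(1466 - 9218) = -2786*(-7752) = 21597072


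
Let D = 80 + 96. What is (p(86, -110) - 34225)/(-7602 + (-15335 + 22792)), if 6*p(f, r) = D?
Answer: 102587/435 ≈ 235.83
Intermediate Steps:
D = 176
p(f, r) = 88/3 (p(f, r) = (1/6)*176 = 88/3)
(p(86, -110) - 34225)/(-7602 + (-15335 + 22792)) = (88/3 - 34225)/(-7602 + (-15335 + 22792)) = -102587/(3*(-7602 + 7457)) = -102587/3/(-145) = -102587/3*(-1/145) = 102587/435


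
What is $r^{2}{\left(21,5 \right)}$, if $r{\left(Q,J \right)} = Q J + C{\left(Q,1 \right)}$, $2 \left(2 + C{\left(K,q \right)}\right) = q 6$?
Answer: $11236$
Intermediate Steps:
$C{\left(K,q \right)} = -2 + 3 q$ ($C{\left(K,q \right)} = -2 + \frac{q 6}{2} = -2 + \frac{6 q}{2} = -2 + 3 q$)
$r{\left(Q,J \right)} = 1 + J Q$ ($r{\left(Q,J \right)} = Q J + \left(-2 + 3 \cdot 1\right) = J Q + \left(-2 + 3\right) = J Q + 1 = 1 + J Q$)
$r^{2}{\left(21,5 \right)} = \left(1 + 5 \cdot 21\right)^{2} = \left(1 + 105\right)^{2} = 106^{2} = 11236$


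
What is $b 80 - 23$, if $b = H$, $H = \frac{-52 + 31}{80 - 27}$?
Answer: $- \frac{2899}{53} \approx -54.698$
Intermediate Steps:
$H = - \frac{21}{53} \approx -0.39623$
$b = - \frac{21}{53} \approx -0.39623$
$b 80 - 23 = \left(- \frac{21}{53}\right) 80 - 23 = - \frac{1680}{53} - 23 = - \frac{2899}{53}$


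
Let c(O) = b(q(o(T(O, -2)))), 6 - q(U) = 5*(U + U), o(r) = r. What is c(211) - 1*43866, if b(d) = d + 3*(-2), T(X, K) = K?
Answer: -43846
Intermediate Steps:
q(U) = 6 - 10*U (q(U) = 6 - 5*(U + U) = 6 - 5*2*U = 6 - 10*U)
b(d) = -6 + d (b(d) = d - 6 = -6 + d)
c(O) = 20 (c(O) = -6 + (6 - 10*(-2)) = -6 + (6 + 20) = -6 + 26 = 20)
c(211) - 1*43866 = 20 - 1*43866 = 20 - 43866 = -43846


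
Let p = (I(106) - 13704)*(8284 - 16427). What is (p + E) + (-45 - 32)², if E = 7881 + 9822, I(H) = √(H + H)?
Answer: 111615304 - 16286*√53 ≈ 1.1150e+8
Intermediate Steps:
I(H) = √2*√H (I(H) = √(2*H) = √2*√H)
p = 111591672 - 16286*√53 (p = (√2*√106 - 13704)*(8284 - 16427) = (2*√53 - 13704)*(-8143) = (-13704 + 2*√53)*(-8143) = 111591672 - 16286*√53 ≈ 1.1147e+8)
E = 17703
(p + E) + (-45 - 32)² = ((111591672 - 16286*√53) + 17703) + (-45 - 32)² = (111609375 - 16286*√53) + (-77)² = (111609375 - 16286*√53) + 5929 = 111615304 - 16286*√53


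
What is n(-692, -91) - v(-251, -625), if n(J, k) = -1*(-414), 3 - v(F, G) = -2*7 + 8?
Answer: 405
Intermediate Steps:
v(F, G) = 9 (v(F, G) = 3 - (-2*7 + 8) = 3 - (-14 + 8) = 3 - 1*(-6) = 3 + 6 = 9)
n(J, k) = 414
n(-692, -91) - v(-251, -625) = 414 - 1*9 = 414 - 9 = 405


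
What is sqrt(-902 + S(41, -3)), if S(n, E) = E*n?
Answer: 5*I*sqrt(41) ≈ 32.016*I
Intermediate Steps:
sqrt(-902 + S(41, -3)) = sqrt(-902 - 3*41) = sqrt(-902 - 123) = sqrt(-1025) = 5*I*sqrt(41)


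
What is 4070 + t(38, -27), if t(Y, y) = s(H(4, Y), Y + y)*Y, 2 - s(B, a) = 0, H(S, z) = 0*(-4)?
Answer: 4146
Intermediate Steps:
H(S, z) = 0
s(B, a) = 2 (s(B, a) = 2 - 1*0 = 2 + 0 = 2)
t(Y, y) = 2*Y
4070 + t(38, -27) = 4070 + 2*38 = 4070 + 76 = 4146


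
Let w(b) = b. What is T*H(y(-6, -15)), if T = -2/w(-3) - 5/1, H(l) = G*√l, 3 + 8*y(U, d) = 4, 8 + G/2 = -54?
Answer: 403*√2/3 ≈ 189.98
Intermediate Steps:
G = -124 (G = -16 + 2*(-54) = -16 - 108 = -124)
y(U, d) = ⅛ (y(U, d) = -3/8 + (⅛)*4 = -3/8 + ½ = ⅛)
H(l) = -124*√l
T = -13/3 (T = -2/(-3) - 5/1 = -2*(-⅓) - 5*1 = ⅔ - 5 = -13/3 ≈ -4.3333)
T*H(y(-6, -15)) = -(-1612)*√(⅛)/3 = -(-1612)*√2/4/3 = -(-403)*√2/3 = 403*√2/3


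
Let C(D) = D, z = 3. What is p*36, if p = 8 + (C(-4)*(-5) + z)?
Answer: 1116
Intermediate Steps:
p = 31 (p = 8 + (-4*(-5) + 3) = 8 + (20 + 3) = 8 + 23 = 31)
p*36 = 31*36 = 1116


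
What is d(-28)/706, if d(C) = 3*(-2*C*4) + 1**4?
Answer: 673/706 ≈ 0.95326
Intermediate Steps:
d(C) = 1 - 24*C (d(C) = 3*(-8*C) + 1 = -24*C + 1 = 1 - 24*C)
d(-28)/706 = (1 - 24*(-28))/706 = (1 + 672)*(1/706) = 673*(1/706) = 673/706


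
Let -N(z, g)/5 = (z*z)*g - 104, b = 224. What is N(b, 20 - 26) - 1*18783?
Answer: 1487017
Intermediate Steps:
N(z, g) = 520 - 5*g*z² (N(z, g) = -5*((z*z)*g - 104) = -5*(z²*g - 104) = -5*(g*z² - 104) = -5*(-104 + g*z²) = 520 - 5*g*z²)
N(b, 20 - 26) - 1*18783 = (520 - 5*(20 - 26)*224²) - 1*18783 = (520 - 5*(-6)*50176) - 18783 = (520 + 1505280) - 18783 = 1505800 - 18783 = 1487017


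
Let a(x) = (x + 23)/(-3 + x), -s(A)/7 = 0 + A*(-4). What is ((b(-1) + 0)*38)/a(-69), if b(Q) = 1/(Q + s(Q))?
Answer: -1368/667 ≈ -2.0510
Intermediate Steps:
s(A) = 28*A (s(A) = -7*(0 + A*(-4)) = -7*(0 - 4*A) = -(-28)*A = 28*A)
a(x) = (23 + x)/(-3 + x)
b(Q) = 1/(29*Q) (b(Q) = 1/(Q + 28*Q) = 1/(29*Q))
((b(-1) + 0)*38)/a(-69) = (((1/29)/(-1) + 0)*38)/(((23 - 69)/(-3 - 69))) = (((1/29)*(-1) + 0)*38)/((-46/(-72))) = ((-1/29 + 0)*38)/((-1/72*(-46))) = (-1/29*38)/(23/36) = -38/29*36/23 = -1368/667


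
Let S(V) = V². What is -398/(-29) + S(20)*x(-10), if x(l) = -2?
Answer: -22802/29 ≈ -786.28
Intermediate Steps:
-398/(-29) + S(20)*x(-10) = -398/(-29) + 20²*(-2) = -398*(-1/29) + 400*(-2) = 398/29 - 800 = -22802/29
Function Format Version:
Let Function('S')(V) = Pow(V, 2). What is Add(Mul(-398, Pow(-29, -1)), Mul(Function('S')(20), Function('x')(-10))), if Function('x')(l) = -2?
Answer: Rational(-22802, 29) ≈ -786.28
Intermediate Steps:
Add(Mul(-398, Pow(-29, -1)), Mul(Function('S')(20), Function('x')(-10))) = Add(Mul(-398, Pow(-29, -1)), Mul(Pow(20, 2), -2)) = Add(Mul(-398, Rational(-1, 29)), Mul(400, -2)) = Add(Rational(398, 29), -800) = Rational(-22802, 29)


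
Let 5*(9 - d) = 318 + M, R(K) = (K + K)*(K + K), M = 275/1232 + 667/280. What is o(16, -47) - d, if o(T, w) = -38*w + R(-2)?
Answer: 5199939/2800 ≈ 1857.1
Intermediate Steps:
M = 1459/560 (M = 275*(1/1232) + 667*(1/280) = 25/112 + 667/280 = 1459/560 ≈ 2.6054)
R(K) = 4*K**2 (R(K) = (2*K)*(2*K) = 4*K**2)
o(T, w) = 16 - 38*w (o(T, w) = -38*w + 4*(-2)**2 = -38*w + 4*4 = -38*w + 16 = 16 - 38*w)
d = -154339/2800 (d = 9 - (318 + 1459/560)/5 = 9 - 1/5*179539/560 = 9 - 179539/2800 = -154339/2800 ≈ -55.121)
o(16, -47) - d = (16 - 38*(-47)) - 1*(-154339/2800) = (16 + 1786) + 154339/2800 = 1802 + 154339/2800 = 5199939/2800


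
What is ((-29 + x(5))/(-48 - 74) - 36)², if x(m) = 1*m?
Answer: 4769856/3721 ≈ 1281.9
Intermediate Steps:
x(m) = m
((-29 + x(5))/(-48 - 74) - 36)² = ((-29 + 5)/(-48 - 74) - 36)² = (-24/(-122) - 36)² = (-24*(-1/122) - 36)² = (12/61 - 36)² = (-2184/61)² = 4769856/3721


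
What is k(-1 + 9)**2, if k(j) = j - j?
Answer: 0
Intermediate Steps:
k(j) = 0
k(-1 + 9)**2 = 0**2 = 0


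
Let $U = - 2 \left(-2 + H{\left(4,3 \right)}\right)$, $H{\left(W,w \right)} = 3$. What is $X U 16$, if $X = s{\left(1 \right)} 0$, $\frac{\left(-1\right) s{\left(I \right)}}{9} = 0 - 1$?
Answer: $0$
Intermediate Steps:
$s{\left(I \right)} = 9$ ($s{\left(I \right)} = - 9 \left(0 - 1\right) = \left(-9\right) \left(-1\right) = 9$)
$X = 0$ ($X = 9 \cdot 0 = 0$)
$U = -2$ ($U = - 2 \left(-2 + 3\right) = \left(-2\right) 1 = -2$)
$X U 16 = 0 \left(-2\right) 16 = 0 \cdot 16 = 0$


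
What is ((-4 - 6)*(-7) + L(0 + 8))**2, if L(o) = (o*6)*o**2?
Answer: 9872164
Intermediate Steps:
L(o) = 6*o**3 (L(o) = (6*o)*o**2 = 6*o**3)
((-4 - 6)*(-7) + L(0 + 8))**2 = ((-4 - 6)*(-7) + 6*(0 + 8)**3)**2 = (-10*(-7) + 6*8**3)**2 = (70 + 6*512)**2 = (70 + 3072)**2 = 3142**2 = 9872164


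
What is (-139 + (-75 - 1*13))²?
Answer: 51529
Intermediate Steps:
(-139 + (-75 - 1*13))² = (-139 + (-75 - 13))² = (-139 - 88)² = (-227)² = 51529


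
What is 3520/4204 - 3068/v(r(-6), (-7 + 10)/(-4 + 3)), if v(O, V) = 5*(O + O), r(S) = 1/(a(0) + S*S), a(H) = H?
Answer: -58036024/5255 ≈ -11044.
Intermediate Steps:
r(S) = S⁻² (r(S) = 1/(0 + S*S) = 1/(0 + S²) = 1/(S²) = S⁻²)
v(O, V) = 10*O (v(O, V) = 5*(2*O) = 10*O)
3520/4204 - 3068/v(r(-6), (-7 + 10)/(-4 + 3)) = 3520/4204 - 3068/(10/(-6)²) = 3520*(1/4204) - 3068/(10*(1/36)) = 880/1051 - 3068/5/18 = 880/1051 - 3068*18/5 = 880/1051 - 55224/5 = -58036024/5255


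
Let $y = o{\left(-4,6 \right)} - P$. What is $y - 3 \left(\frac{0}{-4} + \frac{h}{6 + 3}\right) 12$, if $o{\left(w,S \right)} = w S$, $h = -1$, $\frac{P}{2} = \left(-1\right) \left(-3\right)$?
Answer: $-120$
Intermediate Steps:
$P = 6$ ($P = 2 \left(\left(-1\right) \left(-3\right)\right) = 2 \cdot 3 = 6$)
$o{\left(w,S \right)} = S w$
$y = -30$ ($y = 6 \left(-4\right) - 6 = -24 - 6 = -30$)
$y - 3 \left(\frac{0}{-4} + \frac{h}{6 + 3}\right) 12 = - 30 - 3 \left(\frac{0}{-4} - \frac{1}{6 + 3}\right) 12 = - 30 - 3 \left(0 \left(- \frac{1}{4}\right) - \frac{1}{9}\right) 12 = - 30 - 3 \left(0 - \frac{1}{9}\right) 12 = - 30 \left(-3\right) \left(- \frac{1}{9}\right) 12 = - 30 \cdot \frac{1}{3} \cdot 12 = \left(-30\right) 4 = -120$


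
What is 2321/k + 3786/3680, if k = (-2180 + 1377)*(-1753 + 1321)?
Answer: 469421/453330 ≈ 1.0355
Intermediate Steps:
k = 346896 (k = -803*(-432) = 346896)
2321/k + 3786/3680 = 2321/346896 + 3786/3680 = 2321*(1/346896) + 3786*(1/3680) = 211/31536 + 1893/1840 = 469421/453330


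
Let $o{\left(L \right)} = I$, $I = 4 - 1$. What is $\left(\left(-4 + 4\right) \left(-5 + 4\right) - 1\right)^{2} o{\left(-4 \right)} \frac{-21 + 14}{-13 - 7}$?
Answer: $\frac{21}{20} \approx 1.05$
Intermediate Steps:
$I = 3$
$o{\left(L \right)} = 3$
$\left(\left(-4 + 4\right) \left(-5 + 4\right) - 1\right)^{2} o{\left(-4 \right)} \frac{-21 + 14}{-13 - 7} = \left(\left(-4 + 4\right) \left(-5 + 4\right) - 1\right)^{2} \cdot 3 \frac{-21 + 14}{-13 - 7} = \left(0 \left(-1\right) - 1\right)^{2} \cdot 3 \left(- \frac{7}{-20}\right) = \left(0 - 1\right)^{2} \cdot 3 \left(\left(-7\right) \left(- \frac{1}{20}\right)\right) = \left(-1\right)^{2} \cdot 3 \cdot \frac{7}{20} = 1 \cdot 3 \cdot \frac{7}{20} = 3 \cdot \frac{7}{20} = \frac{21}{20}$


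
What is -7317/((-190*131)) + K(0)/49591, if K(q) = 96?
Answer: 365246787/1234319990 ≈ 0.29591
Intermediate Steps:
-7317/((-190*131)) + K(0)/49591 = -7317/((-190*131)) + 96/49591 = -7317/(-24890) + 96*(1/49591) = -7317*(-1/24890) + 96/49591 = 7317/24890 + 96/49591 = 365246787/1234319990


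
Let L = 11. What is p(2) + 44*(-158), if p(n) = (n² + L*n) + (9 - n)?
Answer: -6919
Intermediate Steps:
p(n) = 9 + n² + 10*n (p(n) = (n² + 11*n) + (9 - n) = 9 + n² + 10*n)
p(2) + 44*(-158) = (9 + 2² + 10*2) + 44*(-158) = (9 + 4 + 20) - 6952 = 33 - 6952 = -6919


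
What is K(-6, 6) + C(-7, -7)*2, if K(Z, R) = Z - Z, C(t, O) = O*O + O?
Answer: 84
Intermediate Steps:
C(t, O) = O + O² (C(t, O) = O² + O = O + O²)
K(Z, R) = 0
K(-6, 6) + C(-7, -7)*2 = 0 - 7*(1 - 7)*2 = 0 - 7*(-6)*2 = 0 + 42*2 = 0 + 84 = 84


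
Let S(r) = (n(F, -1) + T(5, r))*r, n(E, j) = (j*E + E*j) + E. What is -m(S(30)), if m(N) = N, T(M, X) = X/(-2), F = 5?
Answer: 600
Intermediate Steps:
T(M, X) = -X/2 (T(M, X) = X*(-½) = -X/2)
n(E, j) = E + 2*E*j (n(E, j) = (E*j + E*j) + E = 2*E*j + E = E + 2*E*j)
S(r) = r*(-5 - r/2) (S(r) = (5*(1 + 2*(-1)) - r/2)*r = (5*(1 - 2) - r/2)*r = (5*(-1) - r/2)*r = (-5 - r/2)*r = r*(-5 - r/2))
-m(S(30)) = -(-1)*30*(10 + 30)/2 = -(-1)*30*40/2 = -1*(-600) = 600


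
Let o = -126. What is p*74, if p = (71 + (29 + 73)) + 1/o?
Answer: 806489/63 ≈ 12801.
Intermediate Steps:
p = 21797/126 (p = (71 + (29 + 73)) + 1/(-126) = (71 + 102) - 1/126 = 173 - 1/126 = 21797/126 ≈ 172.99)
p*74 = (21797/126)*74 = 806489/63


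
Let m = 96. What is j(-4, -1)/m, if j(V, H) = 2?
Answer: 1/48 ≈ 0.020833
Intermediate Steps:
j(-4, -1)/m = 2/96 = (1/96)*2 = 1/48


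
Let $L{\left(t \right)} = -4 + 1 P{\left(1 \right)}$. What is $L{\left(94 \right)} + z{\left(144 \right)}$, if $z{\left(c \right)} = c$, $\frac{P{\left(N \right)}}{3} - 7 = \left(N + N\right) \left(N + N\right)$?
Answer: $173$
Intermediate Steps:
$P{\left(N \right)} = 21 + 12 N^{2}$ ($P{\left(N \right)} = 21 + 3 \left(N + N\right) \left(N + N\right) = 21 + 3 \cdot 2 N 2 N = 21 + 3 \cdot 4 N^{2} = 21 + 12 N^{2}$)
$L{\left(t \right)} = 29$ ($L{\left(t \right)} = -4 + 1 \left(21 + 12 \cdot 1^{2}\right) = -4 + 1 \left(21 + 12 \cdot 1\right) = -4 + 1 \left(21 + 12\right) = -4 + 1 \cdot 33 = -4 + 33 = 29$)
$L{\left(94 \right)} + z{\left(144 \right)} = 29 + 144 = 173$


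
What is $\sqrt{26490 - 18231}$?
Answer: $\sqrt{8259} \approx 90.879$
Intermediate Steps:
$\sqrt{26490 - 18231} = \sqrt{8259}$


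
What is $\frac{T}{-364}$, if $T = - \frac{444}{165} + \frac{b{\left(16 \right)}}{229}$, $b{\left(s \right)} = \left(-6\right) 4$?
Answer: $\frac{8803}{1146145} \approx 0.0076805$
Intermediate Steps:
$b{\left(s \right)} = -24$
$T = - \frac{35212}{12595}$ ($T = - \frac{444}{165} - \frac{24}{229} = \left(-444\right) \frac{1}{165} - \frac{24}{229} = - \frac{148}{55} - \frac{24}{229} = - \frac{35212}{12595} \approx -2.7957$)
$\frac{T}{-364} = - \frac{35212}{12595 \left(-364\right)} = \left(- \frac{35212}{12595}\right) \left(- \frac{1}{364}\right) = \frac{8803}{1146145}$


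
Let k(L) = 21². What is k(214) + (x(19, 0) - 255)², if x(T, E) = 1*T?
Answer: 56137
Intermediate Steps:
x(T, E) = T
k(L) = 441
k(214) + (x(19, 0) - 255)² = 441 + (19 - 255)² = 441 + (-236)² = 441 + 55696 = 56137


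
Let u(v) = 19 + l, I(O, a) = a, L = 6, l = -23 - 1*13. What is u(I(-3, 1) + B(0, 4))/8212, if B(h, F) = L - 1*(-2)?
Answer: -17/8212 ≈ -0.0020701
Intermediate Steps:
l = -36 (l = -23 - 13 = -36)
B(h, F) = 8 (B(h, F) = 6 - 1*(-2) = 6 + 2 = 8)
u(v) = -17 (u(v) = 19 - 36 = -17)
u(I(-3, 1) + B(0, 4))/8212 = -17/8212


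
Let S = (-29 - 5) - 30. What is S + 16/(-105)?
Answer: -6736/105 ≈ -64.152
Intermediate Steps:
S = -64 (S = -34 - 30 = -64)
S + 16/(-105) = -64 + 16/(-105) = -64 - 1/105*16 = -64 - 16/105 = -6736/105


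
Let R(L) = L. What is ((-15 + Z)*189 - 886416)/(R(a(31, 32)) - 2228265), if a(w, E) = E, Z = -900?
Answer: 1059351/2228233 ≈ 0.47542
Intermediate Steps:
((-15 + Z)*189 - 886416)/(R(a(31, 32)) - 2228265) = ((-15 - 900)*189 - 886416)/(32 - 2228265) = (-915*189 - 886416)/(-2228233) = (-172935 - 886416)*(-1/2228233) = -1059351*(-1/2228233) = 1059351/2228233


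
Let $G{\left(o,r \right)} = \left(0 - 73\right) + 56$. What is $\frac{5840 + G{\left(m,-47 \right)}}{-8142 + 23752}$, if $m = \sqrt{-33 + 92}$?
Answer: $\frac{5823}{15610} \approx 0.37303$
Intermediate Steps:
$m = \sqrt{59} \approx 7.6811$
$G{\left(o,r \right)} = -17$ ($G{\left(o,r \right)} = -73 + 56 = -17$)
$\frac{5840 + G{\left(m,-47 \right)}}{-8142 + 23752} = \frac{5840 - 17}{-8142 + 23752} = \frac{5823}{15610}$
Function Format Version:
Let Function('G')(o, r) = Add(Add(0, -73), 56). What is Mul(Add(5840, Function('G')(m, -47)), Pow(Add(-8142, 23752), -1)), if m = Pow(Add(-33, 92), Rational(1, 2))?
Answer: Rational(5823, 15610) ≈ 0.37303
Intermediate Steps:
m = Pow(59, Rational(1, 2)) ≈ 7.6811
Function('G')(o, r) = -17 (Function('G')(o, r) = Add(-73, 56) = -17)
Mul(Add(5840, Function('G')(m, -47)), Pow(Add(-8142, 23752), -1)) = Mul(Add(5840, -17), Pow(Add(-8142, 23752), -1)) = Mul(5823, Pow(15610, -1)) = Mul(5823, Rational(1, 15610)) = Rational(5823, 15610)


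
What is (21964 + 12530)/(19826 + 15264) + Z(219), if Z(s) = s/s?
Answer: 34792/17545 ≈ 1.9830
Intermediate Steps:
Z(s) = 1
(21964 + 12530)/(19826 + 15264) + Z(219) = (21964 + 12530)/(19826 + 15264) + 1 = 34494/35090 + 1 = 34494*(1/35090) + 1 = 17247/17545 + 1 = 34792/17545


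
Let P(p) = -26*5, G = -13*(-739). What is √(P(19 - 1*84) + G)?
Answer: 27*√13 ≈ 97.350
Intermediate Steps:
G = 9607
P(p) = -130 (P(p) = -1*130 = -130)
√(P(19 - 1*84) + G) = √(-130 + 9607) = √9477 = 27*√13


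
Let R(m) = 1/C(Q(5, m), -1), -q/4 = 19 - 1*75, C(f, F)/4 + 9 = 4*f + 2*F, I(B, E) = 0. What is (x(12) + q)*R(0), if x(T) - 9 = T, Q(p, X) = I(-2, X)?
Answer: -245/44 ≈ -5.5682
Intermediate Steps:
Q(p, X) = 0
x(T) = 9 + T
C(f, F) = -36 + 8*F + 16*f (C(f, F) = -36 + 4*(4*f + 2*F) = -36 + 4*(2*F + 4*f) = -36 + (8*F + 16*f) = -36 + 8*F + 16*f)
q = 224 (q = -4*(19 - 1*75) = -4*(19 - 75) = -4*(-56) = 224)
R(m) = -1/44 (R(m) = 1/(-36 + 8*(-1) + 16*0) = 1/(-36 - 8 + 0) = 1/(-44) = -1/44)
(x(12) + q)*R(0) = ((9 + 12) + 224)*(-1/44) = (21 + 224)*(-1/44) = 245*(-1/44) = -245/44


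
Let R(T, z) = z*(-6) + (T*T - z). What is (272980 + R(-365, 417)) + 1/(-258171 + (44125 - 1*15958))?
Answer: 92757393143/230004 ≈ 4.0329e+5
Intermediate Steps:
R(T, z) = T² - 7*z (R(T, z) = -6*z + (T² - z) = T² - 7*z)
(272980 + R(-365, 417)) + 1/(-258171 + (44125 - 1*15958)) = (272980 + ((-365)² - 7*417)) + 1/(-258171 + (44125 - 1*15958)) = (272980 + (133225 - 2919)) + 1/(-258171 + (44125 - 15958)) = (272980 + 130306) + 1/(-258171 + 28167) = 403286 + 1/(-230004) = 403286 - 1/230004 = 92757393143/230004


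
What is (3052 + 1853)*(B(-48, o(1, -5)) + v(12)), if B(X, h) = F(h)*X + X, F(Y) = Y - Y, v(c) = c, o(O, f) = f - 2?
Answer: -176580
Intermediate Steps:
o(O, f) = -2 + f
F(Y) = 0
B(X, h) = X (B(X, h) = 0*X + X = 0 + X = X)
(3052 + 1853)*(B(-48, o(1, -5)) + v(12)) = (3052 + 1853)*(-48 + 12) = 4905*(-36) = -176580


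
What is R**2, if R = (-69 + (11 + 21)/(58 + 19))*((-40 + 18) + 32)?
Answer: 2788896100/5929 ≈ 4.7038e+5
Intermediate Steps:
R = -52810/77 (R = (-69 + 32/77)*(-22 + 32) = (-69 + 32*(1/77))*10 = (-69 + 32/77)*10 = -5281/77*10 = -52810/77 ≈ -685.84)
R**2 = (-52810/77)**2 = 2788896100/5929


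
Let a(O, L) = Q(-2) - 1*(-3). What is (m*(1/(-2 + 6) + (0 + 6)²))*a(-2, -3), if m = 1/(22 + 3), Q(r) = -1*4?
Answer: -29/20 ≈ -1.4500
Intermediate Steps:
Q(r) = -4
a(O, L) = -1 (a(O, L) = -4 - 1*(-3) = -4 + 3 = -1)
m = 1/25 ≈ 0.040000
(m*(1/(-2 + 6) + (0 + 6)²))*a(-2, -3) = ((1/(-2 + 6) + (0 + 6)²)/25)*(-1) = ((1/4 + 6²)/25)*(-1) = ((¼ + 36)/25)*(-1) = ((1/25)*(145/4))*(-1) = (29/20)*(-1) = -29/20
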